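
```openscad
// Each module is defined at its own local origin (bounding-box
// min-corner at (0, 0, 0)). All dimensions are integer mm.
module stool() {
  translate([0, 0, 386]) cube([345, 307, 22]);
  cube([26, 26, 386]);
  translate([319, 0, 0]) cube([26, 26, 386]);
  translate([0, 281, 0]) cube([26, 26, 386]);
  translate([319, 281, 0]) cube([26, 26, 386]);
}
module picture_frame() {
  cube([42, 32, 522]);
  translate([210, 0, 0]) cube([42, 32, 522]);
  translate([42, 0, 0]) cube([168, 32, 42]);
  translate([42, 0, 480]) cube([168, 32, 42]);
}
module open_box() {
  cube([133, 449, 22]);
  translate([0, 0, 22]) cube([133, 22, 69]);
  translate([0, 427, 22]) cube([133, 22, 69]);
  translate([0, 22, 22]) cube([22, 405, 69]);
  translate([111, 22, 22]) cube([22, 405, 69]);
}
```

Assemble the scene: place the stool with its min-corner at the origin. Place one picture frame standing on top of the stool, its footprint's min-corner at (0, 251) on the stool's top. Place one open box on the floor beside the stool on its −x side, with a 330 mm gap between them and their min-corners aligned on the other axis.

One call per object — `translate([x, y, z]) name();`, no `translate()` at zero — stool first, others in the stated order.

stool();
translate([0, 251, 408]) picture_frame();
translate([-463, 0, 0]) open_box();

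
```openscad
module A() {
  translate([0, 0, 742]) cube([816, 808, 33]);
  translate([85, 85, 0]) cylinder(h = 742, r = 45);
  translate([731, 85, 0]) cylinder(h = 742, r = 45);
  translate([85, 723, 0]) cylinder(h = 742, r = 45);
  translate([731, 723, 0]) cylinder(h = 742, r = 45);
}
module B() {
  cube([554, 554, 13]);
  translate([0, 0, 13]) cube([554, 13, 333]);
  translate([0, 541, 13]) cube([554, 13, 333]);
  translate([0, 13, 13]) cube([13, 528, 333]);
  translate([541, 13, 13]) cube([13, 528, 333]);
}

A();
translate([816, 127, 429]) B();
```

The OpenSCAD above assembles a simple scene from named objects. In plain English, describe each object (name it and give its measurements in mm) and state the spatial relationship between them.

A is a table with a 816×808 mm rectangular top, 33 mm thick, top surface at z = 775 mm, supported by four round legs of 90 mm diameter, each leg's bounding box inset 40 mm from the nearest pair of top edges, running from the floor.

B is an open-topped rectangular box: outside dimensions 554×554×346 mm, with a uniform wall and base thickness of 13 mm. The base is a full 554×554 slab on the floor; four walls sit on top of the base. The front and back walls (the −y and +y sides) span the full width; the two side walls fit between them.

The open box is beside the table with their tops flush at z = 775.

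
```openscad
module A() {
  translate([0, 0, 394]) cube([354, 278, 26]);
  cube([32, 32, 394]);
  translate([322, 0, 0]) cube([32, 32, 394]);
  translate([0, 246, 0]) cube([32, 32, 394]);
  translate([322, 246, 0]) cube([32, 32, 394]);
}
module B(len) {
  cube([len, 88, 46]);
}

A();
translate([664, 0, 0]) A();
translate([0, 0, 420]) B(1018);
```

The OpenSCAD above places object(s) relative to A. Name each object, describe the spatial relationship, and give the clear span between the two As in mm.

A is a stool. B is a beam. A beam spans the tops of two stools. The clear span between the two stools is 310 mm.

Second stool starts at x = 664; first ends at x = 354; clear span = 664 − 354 = 310 mm.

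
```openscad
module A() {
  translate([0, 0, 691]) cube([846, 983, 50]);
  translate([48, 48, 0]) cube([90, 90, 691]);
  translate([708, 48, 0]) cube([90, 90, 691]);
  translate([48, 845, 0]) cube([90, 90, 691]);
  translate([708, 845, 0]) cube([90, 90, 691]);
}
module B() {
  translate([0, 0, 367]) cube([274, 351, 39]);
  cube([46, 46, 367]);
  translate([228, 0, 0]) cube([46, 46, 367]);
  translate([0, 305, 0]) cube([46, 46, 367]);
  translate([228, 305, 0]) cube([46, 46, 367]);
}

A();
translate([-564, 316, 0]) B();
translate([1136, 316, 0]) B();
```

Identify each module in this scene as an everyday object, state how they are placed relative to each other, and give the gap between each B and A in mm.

A is a table. B is a stool. Two stools sit around the table at the −x, +x sides. The gap between each stool and the table is 290 mm.

Each stool's nearest face is 290 mm from the table's bounding box.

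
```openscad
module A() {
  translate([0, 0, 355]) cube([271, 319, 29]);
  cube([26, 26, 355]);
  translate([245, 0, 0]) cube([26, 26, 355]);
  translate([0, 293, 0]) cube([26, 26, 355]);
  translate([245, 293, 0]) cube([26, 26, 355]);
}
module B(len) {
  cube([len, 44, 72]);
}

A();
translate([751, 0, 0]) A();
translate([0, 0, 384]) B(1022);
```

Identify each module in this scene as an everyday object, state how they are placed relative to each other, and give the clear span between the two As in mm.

Second stool starts at x = 751; first ends at x = 271; clear span = 751 − 271 = 480 mm.

A is a stool. B is a beam. A beam spans the tops of two stools. The clear span between the two stools is 480 mm.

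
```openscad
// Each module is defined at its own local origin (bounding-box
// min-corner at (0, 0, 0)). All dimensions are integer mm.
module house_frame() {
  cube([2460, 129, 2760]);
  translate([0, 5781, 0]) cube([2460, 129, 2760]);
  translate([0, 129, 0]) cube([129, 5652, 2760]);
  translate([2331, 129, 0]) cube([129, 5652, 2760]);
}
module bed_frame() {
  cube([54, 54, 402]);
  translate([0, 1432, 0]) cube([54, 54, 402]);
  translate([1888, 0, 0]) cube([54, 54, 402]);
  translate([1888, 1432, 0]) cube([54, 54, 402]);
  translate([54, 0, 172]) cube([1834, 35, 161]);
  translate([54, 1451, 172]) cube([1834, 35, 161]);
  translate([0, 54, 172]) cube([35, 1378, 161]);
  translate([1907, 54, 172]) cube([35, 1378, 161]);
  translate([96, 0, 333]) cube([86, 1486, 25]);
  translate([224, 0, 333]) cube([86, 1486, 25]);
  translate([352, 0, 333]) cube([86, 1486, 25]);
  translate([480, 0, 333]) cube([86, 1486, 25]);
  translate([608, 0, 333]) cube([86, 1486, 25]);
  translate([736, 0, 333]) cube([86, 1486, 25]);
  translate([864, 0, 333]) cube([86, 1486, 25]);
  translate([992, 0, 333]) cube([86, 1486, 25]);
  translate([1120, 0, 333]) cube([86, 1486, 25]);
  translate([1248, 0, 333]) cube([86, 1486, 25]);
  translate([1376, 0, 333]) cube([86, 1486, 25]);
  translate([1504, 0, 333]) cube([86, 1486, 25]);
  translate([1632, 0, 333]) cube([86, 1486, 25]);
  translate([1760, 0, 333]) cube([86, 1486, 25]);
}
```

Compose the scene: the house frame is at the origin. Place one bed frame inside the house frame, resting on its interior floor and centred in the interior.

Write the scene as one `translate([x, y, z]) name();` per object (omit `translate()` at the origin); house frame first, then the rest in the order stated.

house_frame();
translate([259, 2212, 0]) bed_frame();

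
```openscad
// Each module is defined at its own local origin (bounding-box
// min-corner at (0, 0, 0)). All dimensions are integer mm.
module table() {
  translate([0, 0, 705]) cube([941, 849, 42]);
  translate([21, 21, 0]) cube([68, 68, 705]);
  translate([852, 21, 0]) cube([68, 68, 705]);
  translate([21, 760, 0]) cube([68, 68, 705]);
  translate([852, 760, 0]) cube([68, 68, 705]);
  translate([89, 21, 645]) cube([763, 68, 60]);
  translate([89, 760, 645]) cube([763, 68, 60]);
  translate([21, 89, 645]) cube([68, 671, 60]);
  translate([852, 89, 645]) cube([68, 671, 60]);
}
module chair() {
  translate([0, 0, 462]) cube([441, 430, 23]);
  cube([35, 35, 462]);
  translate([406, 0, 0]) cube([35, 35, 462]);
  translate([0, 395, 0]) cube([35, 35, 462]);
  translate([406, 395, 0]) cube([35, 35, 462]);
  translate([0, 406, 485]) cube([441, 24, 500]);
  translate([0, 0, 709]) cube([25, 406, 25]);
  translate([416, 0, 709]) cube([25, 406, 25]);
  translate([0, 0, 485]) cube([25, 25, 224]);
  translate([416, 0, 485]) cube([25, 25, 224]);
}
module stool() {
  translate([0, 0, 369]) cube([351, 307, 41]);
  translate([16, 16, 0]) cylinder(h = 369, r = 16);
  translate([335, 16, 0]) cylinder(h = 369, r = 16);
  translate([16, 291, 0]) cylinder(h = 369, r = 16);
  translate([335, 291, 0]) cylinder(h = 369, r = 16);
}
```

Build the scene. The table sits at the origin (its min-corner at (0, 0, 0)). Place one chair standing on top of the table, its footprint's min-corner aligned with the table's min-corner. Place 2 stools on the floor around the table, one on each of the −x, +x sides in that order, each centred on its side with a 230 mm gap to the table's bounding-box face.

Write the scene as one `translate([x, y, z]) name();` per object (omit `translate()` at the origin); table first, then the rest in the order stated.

table();
translate([0, 0, 747]) chair();
translate([-581, 271, 0]) stool();
translate([1171, 271, 0]) stool();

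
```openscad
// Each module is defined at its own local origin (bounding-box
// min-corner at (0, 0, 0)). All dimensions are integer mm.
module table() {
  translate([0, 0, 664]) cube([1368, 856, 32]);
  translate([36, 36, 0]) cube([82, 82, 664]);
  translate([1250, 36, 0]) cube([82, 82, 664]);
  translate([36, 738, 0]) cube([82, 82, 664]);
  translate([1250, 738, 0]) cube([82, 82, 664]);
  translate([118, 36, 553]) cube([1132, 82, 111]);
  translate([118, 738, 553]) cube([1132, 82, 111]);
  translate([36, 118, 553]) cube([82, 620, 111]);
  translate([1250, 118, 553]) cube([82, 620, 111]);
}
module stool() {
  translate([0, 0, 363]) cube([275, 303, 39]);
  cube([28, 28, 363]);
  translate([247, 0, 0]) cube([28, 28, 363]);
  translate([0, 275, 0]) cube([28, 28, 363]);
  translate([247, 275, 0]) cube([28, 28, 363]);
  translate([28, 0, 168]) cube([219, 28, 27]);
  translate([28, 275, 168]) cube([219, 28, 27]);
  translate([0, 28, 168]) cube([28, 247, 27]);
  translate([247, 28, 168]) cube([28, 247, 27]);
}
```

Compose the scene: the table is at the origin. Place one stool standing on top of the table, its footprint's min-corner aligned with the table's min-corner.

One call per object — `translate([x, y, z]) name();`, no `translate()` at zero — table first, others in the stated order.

table();
translate([0, 0, 696]) stool();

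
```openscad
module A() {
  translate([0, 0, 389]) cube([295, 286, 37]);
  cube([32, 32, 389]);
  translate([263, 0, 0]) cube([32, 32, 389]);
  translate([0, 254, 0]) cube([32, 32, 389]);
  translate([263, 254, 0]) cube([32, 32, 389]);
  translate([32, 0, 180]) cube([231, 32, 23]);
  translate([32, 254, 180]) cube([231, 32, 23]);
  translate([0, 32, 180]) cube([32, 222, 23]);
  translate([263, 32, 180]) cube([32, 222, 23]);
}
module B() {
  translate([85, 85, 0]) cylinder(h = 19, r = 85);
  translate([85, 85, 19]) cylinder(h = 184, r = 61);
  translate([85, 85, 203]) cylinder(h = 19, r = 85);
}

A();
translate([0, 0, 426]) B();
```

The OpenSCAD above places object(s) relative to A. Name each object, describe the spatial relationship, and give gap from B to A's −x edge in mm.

The spool's min-x is at 0; the stool's min-x is 0; gap = 0 mm.

A is a stool. B is a spool. The spool is on top of the stool. The gap from the spool to the stool's −x edge is 0 mm.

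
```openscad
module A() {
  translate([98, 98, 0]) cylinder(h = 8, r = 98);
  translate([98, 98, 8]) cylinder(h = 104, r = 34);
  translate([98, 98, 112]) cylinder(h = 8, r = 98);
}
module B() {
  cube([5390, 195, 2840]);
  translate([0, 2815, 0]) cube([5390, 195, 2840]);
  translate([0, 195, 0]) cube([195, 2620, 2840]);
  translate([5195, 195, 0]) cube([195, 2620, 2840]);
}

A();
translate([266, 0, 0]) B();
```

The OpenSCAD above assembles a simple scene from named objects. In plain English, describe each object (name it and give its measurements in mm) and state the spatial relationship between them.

A is a spool: two coaxial disc flanges of radius 98 mm and thickness 8 mm, joined by a core cylinder of radius 34 mm and height 104 mm. The lower flange rests on z = 0 and the three cylinders share a vertical axis.

B is a box-shaped house frame (walls only): outside footprint 5390×3010 mm, wall height 2840 mm, wall thickness 195 mm. The two y-facing walls run the full x-width; the two x-facing walls fit between the inner faces of the y-facing walls.

The house frame is on the floor beside the spool on its +x side.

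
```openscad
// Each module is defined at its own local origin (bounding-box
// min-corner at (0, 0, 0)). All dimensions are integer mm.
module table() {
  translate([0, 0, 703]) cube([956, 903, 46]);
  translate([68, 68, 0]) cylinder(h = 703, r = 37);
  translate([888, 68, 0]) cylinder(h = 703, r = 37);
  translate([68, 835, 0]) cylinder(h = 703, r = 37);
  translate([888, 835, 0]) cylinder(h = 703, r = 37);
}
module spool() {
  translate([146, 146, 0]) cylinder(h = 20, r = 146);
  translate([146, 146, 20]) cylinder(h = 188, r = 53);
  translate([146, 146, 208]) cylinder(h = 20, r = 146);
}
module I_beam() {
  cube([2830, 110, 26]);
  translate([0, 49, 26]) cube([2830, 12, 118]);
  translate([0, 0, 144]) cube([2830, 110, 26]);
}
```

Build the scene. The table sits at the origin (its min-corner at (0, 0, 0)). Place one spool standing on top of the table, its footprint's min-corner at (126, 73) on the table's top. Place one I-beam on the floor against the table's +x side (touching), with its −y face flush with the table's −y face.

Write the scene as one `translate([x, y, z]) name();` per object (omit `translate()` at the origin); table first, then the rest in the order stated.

table();
translate([126, 73, 749]) spool();
translate([956, 0, 0]) I_beam();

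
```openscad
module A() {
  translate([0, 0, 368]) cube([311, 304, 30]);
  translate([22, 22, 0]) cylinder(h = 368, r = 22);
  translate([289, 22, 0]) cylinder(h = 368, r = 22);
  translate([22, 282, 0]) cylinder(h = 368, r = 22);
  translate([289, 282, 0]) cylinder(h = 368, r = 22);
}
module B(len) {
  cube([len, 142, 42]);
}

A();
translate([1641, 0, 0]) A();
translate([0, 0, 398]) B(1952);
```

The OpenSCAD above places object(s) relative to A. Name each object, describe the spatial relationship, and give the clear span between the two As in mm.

Second stool starts at x = 1641; first ends at x = 311; clear span = 1641 − 311 = 1330 mm.

A is a stool. B is a beam. A beam spans the tops of two stools. The clear span between the two stools is 1330 mm.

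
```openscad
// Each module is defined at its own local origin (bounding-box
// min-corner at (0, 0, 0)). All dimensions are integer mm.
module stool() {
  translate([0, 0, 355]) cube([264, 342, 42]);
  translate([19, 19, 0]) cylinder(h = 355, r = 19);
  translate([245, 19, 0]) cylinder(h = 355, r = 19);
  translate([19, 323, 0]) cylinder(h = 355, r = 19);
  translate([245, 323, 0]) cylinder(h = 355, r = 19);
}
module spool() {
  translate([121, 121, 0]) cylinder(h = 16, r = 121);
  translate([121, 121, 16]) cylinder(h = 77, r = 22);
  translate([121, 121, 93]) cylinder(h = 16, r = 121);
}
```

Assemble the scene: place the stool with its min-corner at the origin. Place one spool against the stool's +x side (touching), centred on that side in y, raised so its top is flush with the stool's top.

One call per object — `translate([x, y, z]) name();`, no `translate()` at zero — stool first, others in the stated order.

stool();
translate([264, 50, 288]) spool();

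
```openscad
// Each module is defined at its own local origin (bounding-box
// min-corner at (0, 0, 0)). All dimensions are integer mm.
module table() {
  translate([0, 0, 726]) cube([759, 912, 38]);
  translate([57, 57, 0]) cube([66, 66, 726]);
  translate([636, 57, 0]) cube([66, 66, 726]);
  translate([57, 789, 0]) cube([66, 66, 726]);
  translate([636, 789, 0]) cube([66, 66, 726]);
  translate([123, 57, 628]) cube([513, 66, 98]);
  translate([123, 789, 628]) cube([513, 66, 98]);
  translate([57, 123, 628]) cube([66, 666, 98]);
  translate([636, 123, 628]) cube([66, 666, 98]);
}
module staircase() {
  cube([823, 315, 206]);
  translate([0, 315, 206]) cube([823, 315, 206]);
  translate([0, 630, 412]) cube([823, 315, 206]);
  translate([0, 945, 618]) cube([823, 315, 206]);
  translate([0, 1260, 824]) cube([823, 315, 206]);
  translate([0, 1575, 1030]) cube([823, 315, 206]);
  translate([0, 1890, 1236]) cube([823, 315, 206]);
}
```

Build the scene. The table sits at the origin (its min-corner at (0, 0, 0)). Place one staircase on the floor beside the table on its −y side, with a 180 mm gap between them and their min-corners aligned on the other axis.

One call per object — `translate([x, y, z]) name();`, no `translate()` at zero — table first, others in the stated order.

table();
translate([0, -2385, 0]) staircase();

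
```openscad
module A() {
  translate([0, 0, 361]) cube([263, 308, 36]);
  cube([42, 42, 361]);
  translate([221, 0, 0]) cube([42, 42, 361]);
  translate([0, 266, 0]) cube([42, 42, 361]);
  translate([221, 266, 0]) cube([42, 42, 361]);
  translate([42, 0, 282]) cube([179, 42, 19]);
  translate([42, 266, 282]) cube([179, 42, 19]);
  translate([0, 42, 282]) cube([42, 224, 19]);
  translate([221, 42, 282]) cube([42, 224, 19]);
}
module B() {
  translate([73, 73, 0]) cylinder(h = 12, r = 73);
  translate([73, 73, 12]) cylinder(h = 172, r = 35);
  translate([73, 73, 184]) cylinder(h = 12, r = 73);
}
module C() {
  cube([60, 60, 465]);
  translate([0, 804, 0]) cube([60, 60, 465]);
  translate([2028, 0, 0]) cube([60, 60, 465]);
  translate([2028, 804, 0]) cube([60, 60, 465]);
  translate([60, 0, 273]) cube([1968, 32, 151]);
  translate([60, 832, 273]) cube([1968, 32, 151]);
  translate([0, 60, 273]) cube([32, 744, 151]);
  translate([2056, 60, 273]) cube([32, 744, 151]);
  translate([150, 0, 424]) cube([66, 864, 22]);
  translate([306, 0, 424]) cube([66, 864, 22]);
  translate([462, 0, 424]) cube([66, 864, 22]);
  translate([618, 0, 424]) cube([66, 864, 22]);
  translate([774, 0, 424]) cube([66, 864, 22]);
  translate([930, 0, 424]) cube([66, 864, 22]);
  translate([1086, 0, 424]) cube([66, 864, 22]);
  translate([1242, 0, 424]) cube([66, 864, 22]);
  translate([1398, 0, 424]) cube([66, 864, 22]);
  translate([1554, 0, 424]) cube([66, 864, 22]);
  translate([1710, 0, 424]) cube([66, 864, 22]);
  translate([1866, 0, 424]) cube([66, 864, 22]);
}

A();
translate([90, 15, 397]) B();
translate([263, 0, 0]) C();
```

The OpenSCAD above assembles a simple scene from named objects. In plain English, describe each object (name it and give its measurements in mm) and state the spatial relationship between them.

A is a four-legged stool. The seat is a 263×308×36 mm slab whose top surface is at z = 397 mm; four square legs, each 42×42 mm in cross-section, run from the floor (z = 0) to the underside of the seat, each flush with a corner of the seat. Four stretchers, 42 mm wide and 19 mm tall, connect adjacent legs with their undersides at z = 282 mm, each running between the inner faces of the legs it joins and aligned with the legs' outer faces on the other axis.

B is a spool: two coaxial disc flanges of radius 73 mm and thickness 12 mm, joined by a core cylinder of radius 35 mm and height 172 mm. The lower flange rests on z = 0 and the three cylinders share a vertical axis.

C is a bed frame 2088 mm long (x) by 864 mm wide (y). Four 60×60 mm corner posts, 465 mm tall, at the corners of the footprint. Four rails of 32 mm thickness and 151 mm height run between adjacent posts with their undersides at z = 273 mm, their outer faces flush with the outside of the frame (the two x-running rails run between the posts' inner faces; the two y-running rails run between the posts' inner faces). 12 slats, each 66 mm wide (x) and 22 mm thick, lie across the top of the two x-running rails, running the full 864 mm width of the frame in y; the slats are evenly spaced along x between the inner faces of the end posts with equal gaps (rounded down to the nearest mm) at the −x end and between each pair — any rounding remainder accumulates at the +x end.

The spool is on top of the stool. The bed frame is against the stool's +x side, with their −y faces flush.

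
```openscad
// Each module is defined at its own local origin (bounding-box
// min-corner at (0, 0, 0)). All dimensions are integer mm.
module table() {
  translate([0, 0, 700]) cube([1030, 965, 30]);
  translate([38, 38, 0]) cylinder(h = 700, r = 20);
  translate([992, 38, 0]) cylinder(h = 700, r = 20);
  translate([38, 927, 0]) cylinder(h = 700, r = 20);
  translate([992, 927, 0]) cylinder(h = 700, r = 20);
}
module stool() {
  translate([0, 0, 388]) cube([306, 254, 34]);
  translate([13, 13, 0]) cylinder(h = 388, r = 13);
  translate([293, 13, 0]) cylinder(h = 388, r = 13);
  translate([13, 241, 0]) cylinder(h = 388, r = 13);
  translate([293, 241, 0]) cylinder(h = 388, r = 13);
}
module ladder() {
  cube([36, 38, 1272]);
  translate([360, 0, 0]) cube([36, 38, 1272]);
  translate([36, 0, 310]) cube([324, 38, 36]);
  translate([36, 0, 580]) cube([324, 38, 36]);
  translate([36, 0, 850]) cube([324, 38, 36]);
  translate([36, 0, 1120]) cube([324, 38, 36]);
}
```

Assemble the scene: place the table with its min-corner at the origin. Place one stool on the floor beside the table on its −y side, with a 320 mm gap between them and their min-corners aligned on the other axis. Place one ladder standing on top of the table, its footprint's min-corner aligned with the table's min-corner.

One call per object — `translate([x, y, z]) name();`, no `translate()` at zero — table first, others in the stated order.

table();
translate([0, -574, 0]) stool();
translate([0, 0, 730]) ladder();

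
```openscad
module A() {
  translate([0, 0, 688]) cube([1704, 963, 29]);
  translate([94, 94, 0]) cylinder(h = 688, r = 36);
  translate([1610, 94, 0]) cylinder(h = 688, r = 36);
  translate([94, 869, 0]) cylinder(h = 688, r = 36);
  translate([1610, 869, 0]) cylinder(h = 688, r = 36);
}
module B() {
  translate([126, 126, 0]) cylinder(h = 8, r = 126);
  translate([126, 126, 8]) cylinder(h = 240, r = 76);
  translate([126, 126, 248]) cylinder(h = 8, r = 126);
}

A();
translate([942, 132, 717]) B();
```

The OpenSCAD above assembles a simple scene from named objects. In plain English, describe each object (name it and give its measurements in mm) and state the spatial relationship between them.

A is a table: top 1704 mm (x) × 963 mm (y), 29 mm thick, upper face at z = 717 mm, on four round legs of 72 mm diameter, each leg's bounding box inset 58 mm from the nearest pair of top edges, running from z = 0 to the bottom of the top.

B is a spool: two coaxial disc flanges of radius 126 mm and thickness 8 mm, joined by a core cylinder of radius 76 mm and height 240 mm. The lower flange rests on z = 0 and the three cylinders share a vertical axis.

The spool is on top of the table.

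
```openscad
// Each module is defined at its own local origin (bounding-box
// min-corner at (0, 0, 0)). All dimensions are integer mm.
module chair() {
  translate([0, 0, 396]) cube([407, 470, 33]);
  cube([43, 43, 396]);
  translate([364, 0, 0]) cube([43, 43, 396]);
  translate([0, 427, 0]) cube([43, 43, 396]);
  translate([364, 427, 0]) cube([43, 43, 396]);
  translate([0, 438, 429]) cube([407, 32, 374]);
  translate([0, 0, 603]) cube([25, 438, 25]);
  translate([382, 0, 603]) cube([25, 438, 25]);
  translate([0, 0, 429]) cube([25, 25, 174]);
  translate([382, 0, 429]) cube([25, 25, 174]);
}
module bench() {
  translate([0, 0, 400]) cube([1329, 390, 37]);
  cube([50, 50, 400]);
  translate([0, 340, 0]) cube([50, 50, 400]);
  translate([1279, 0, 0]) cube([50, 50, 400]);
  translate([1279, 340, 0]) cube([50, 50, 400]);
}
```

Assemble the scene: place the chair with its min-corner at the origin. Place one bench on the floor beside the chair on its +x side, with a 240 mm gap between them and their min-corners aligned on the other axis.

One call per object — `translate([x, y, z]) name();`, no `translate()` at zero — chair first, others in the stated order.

chair();
translate([647, 0, 0]) bench();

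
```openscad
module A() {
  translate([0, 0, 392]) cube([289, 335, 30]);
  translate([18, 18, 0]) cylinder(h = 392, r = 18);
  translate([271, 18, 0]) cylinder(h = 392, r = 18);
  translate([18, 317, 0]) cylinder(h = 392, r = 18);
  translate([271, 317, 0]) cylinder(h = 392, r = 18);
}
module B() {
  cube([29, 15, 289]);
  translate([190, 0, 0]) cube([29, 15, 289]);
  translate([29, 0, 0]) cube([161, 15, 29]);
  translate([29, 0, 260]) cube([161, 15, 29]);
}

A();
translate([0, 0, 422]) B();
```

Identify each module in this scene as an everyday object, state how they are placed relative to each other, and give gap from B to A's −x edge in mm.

A is a stool. B is a picture frame. The picture frame is on top of the stool. The gap from the picture frame to the stool's −x edge is 0 mm.

The picture frame's min-x is at 0; the stool's min-x is 0; gap = 0 mm.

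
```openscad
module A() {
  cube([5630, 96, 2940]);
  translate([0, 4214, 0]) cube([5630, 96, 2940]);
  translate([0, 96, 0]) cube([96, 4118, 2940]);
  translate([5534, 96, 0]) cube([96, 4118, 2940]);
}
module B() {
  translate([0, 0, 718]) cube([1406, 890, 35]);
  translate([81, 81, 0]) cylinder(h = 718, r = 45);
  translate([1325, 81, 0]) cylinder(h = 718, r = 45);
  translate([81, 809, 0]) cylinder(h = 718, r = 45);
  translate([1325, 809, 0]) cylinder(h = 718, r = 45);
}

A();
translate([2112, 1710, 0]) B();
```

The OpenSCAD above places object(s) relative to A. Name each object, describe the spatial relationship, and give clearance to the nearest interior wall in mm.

Clearances: x = 2016, y = 1614; minimum 1614 mm.

A is a house frame. B is a table. The table sits inside the house frame, centred. The clearance to the nearest interior wall is 1614 mm.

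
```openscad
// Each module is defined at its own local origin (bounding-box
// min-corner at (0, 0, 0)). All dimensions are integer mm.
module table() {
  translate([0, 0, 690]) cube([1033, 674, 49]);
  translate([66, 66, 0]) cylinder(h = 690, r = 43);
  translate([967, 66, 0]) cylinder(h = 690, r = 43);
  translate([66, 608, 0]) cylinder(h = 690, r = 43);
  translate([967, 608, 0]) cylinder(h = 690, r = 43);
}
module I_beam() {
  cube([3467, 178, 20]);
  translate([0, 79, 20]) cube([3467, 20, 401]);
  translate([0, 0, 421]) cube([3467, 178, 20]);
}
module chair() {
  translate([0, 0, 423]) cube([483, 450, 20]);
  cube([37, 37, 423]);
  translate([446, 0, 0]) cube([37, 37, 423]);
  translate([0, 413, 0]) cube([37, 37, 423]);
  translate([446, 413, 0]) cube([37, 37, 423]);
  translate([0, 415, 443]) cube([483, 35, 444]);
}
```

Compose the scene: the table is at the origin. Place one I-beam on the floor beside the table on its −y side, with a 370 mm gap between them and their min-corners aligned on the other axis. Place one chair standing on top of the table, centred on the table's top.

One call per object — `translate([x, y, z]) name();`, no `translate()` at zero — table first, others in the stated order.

table();
translate([0, -548, 0]) I_beam();
translate([275, 112, 739]) chair();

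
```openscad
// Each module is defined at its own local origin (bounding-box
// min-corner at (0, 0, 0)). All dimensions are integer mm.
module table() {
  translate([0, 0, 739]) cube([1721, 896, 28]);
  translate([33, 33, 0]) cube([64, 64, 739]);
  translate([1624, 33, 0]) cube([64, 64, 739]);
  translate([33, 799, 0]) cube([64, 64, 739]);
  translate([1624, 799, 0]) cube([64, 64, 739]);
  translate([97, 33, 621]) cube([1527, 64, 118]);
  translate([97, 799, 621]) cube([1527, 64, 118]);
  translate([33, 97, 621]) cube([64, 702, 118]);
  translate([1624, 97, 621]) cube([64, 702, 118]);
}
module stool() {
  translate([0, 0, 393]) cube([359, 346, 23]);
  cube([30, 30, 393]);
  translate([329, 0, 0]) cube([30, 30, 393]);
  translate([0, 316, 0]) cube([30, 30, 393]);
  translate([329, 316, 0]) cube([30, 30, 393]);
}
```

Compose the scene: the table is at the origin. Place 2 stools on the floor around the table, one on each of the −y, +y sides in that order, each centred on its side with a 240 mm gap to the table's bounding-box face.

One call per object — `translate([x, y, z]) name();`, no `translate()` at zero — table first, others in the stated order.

table();
translate([681, -586, 0]) stool();
translate([681, 1136, 0]) stool();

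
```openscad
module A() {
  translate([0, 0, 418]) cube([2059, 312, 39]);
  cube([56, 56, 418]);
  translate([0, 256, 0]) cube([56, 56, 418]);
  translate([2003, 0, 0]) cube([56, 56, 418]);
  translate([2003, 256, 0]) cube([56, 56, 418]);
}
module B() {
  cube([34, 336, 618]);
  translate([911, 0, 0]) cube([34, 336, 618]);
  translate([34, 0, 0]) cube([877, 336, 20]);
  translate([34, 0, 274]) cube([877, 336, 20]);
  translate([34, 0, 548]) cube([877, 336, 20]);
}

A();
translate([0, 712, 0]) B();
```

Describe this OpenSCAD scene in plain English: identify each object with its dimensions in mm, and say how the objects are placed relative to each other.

A is a bench: a 2059×312 mm seat slab, 39 mm thick, top at z = 457 mm, on four 56×56 mm square legs flush with the seat corners and standing on z = 0.

B is a bookshelf 945 mm wide overall, 336 mm deep and 618 mm tall. The two sides are 34 mm thick vertical panels. 3 horizontal shelves of 20 mm thickness span between the inner faces of the sides; the lowest shelf sits on the floor and shelves are stacked with a clear vertical gap of 254 mm between each pair.

The bookshelf is on the floor beside the bench on its +y side.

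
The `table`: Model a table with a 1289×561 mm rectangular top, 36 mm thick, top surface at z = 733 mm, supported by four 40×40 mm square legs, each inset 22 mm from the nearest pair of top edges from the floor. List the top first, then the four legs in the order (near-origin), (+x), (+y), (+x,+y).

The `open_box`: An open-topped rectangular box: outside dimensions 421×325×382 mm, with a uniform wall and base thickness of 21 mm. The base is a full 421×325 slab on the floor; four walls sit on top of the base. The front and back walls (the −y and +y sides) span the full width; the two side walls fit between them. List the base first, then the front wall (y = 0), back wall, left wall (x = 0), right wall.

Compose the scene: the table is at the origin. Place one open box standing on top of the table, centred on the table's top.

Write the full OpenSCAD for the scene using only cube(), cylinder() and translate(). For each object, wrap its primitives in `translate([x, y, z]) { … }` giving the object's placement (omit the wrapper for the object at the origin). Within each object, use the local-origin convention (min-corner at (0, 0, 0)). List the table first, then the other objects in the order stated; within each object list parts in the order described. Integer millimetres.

translate([0, 0, 697]) cube([1289, 561, 36]);
translate([22, 22, 0]) cube([40, 40, 697]);
translate([1227, 22, 0]) cube([40, 40, 697]);
translate([22, 499, 0]) cube([40, 40, 697]);
translate([1227, 499, 0]) cube([40, 40, 697]);
translate([434, 118, 733]) {
  cube([421, 325, 21]);
  translate([0, 0, 21]) cube([421, 21, 361]);
  translate([0, 304, 21]) cube([421, 21, 361]);
  translate([0, 21, 21]) cube([21, 283, 361]);
  translate([400, 21, 21]) cube([21, 283, 361]);
}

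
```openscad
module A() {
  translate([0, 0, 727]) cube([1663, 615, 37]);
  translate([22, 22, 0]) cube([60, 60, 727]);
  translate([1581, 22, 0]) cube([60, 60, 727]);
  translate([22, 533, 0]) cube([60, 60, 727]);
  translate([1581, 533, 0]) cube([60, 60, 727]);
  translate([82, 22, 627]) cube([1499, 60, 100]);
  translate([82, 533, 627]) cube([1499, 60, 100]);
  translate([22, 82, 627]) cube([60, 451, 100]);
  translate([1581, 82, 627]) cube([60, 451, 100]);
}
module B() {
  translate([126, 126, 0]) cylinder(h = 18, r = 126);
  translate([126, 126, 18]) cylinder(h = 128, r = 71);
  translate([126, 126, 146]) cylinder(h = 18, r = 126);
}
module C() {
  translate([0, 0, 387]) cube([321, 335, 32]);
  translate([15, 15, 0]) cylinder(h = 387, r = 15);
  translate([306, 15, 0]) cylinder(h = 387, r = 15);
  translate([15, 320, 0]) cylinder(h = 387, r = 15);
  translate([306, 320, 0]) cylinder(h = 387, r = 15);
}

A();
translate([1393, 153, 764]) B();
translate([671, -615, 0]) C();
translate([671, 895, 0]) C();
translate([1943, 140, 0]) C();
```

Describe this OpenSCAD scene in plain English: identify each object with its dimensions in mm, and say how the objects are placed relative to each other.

A is a table: top 1663 mm (x) × 615 mm (y), 37 mm thick, upper face at z = 764 mm, on four 60×60 mm square legs, each inset 22 mm from the nearest pair of top edges, running from z = 0 to the bottom of the top. Four apron rails, 60 mm thick and 100 mm tall, run between adjacent legs with their top edges flush with the underside of the top and their outer faces flush with the legs' outer faces.

B is a spool: two coaxial disc flanges of radius 126 mm and thickness 18 mm, joined by a core cylinder of radius 71 mm and height 128 mm. The lower flange rests on z = 0 and the three cylinders share a vertical axis.

C is a four-legged stool. The seat is a 321×335×32 mm slab whose top surface is at z = 419 mm; four round legs, each 30 mm in diameter, run from the floor (z = 0) to the underside of the seat, each leg's axis is inset half a diameter from the nearest pair of seat edges (so the leg's bounding box is flush with the corner).

The spool is on top of the table. Three stools sit around the table at the −y, +y, +x sides.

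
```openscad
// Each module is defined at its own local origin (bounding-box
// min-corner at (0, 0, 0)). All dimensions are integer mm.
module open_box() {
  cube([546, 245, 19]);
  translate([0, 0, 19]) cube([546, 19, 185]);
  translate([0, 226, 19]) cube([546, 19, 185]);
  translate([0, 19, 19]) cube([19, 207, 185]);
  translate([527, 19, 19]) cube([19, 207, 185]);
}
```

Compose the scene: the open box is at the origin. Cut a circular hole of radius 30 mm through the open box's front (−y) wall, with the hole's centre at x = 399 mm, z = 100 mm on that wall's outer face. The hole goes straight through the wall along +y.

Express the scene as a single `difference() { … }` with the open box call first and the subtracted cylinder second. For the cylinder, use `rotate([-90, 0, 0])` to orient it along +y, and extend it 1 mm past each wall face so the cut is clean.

difference() {
  open_box();
  translate([399, -1, 100]) rotate([-90, 0, 0]) cylinder(h = 21, r = 30);
}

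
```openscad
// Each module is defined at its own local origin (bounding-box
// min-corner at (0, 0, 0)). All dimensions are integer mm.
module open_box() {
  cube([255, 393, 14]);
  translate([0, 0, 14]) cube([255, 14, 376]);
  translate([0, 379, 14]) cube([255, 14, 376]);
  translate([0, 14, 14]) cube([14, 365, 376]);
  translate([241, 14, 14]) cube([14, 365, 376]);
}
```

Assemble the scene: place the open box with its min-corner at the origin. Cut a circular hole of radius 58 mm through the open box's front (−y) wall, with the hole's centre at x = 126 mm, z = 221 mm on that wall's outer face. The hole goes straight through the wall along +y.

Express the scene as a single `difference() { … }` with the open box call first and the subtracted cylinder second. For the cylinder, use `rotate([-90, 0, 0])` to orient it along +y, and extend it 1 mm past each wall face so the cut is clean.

difference() {
  open_box();
  translate([126, -1, 221]) rotate([-90, 0, 0]) cylinder(h = 16, r = 58);
}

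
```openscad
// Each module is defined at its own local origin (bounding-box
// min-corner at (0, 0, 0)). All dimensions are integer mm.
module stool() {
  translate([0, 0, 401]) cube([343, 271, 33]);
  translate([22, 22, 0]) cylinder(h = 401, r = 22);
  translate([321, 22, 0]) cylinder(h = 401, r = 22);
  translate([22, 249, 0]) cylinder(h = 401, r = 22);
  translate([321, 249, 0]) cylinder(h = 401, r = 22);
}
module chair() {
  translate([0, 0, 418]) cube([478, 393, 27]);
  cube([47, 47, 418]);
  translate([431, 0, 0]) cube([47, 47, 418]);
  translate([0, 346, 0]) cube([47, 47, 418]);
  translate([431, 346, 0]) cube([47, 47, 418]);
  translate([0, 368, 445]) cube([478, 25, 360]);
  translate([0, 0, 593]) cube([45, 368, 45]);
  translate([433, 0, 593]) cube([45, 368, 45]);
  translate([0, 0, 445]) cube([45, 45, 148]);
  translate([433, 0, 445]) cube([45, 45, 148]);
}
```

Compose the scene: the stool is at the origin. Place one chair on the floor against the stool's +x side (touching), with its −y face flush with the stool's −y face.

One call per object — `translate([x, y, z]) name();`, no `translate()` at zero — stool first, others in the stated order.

stool();
translate([343, 0, 0]) chair();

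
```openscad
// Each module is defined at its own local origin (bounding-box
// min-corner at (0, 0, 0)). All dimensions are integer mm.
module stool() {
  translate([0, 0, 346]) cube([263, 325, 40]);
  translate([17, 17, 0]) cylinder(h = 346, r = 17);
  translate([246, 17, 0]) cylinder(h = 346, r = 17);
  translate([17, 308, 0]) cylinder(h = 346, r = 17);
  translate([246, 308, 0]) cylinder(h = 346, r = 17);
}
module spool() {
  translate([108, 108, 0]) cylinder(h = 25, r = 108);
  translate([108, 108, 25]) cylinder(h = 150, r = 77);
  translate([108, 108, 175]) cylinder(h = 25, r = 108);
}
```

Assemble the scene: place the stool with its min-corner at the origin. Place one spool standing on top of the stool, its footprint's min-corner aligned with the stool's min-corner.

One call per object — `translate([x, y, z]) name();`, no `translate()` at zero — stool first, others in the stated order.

stool();
translate([0, 0, 386]) spool();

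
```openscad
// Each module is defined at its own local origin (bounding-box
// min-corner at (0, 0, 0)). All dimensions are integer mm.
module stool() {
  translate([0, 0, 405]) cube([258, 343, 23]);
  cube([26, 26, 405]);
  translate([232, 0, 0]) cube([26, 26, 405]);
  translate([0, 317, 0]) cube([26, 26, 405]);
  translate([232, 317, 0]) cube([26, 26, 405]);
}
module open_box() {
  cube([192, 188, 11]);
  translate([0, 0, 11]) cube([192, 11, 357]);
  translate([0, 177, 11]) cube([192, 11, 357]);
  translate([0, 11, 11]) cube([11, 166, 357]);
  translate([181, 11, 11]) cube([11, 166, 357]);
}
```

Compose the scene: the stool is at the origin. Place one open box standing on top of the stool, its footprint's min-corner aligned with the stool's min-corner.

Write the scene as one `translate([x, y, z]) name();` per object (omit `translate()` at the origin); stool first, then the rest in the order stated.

stool();
translate([0, 0, 428]) open_box();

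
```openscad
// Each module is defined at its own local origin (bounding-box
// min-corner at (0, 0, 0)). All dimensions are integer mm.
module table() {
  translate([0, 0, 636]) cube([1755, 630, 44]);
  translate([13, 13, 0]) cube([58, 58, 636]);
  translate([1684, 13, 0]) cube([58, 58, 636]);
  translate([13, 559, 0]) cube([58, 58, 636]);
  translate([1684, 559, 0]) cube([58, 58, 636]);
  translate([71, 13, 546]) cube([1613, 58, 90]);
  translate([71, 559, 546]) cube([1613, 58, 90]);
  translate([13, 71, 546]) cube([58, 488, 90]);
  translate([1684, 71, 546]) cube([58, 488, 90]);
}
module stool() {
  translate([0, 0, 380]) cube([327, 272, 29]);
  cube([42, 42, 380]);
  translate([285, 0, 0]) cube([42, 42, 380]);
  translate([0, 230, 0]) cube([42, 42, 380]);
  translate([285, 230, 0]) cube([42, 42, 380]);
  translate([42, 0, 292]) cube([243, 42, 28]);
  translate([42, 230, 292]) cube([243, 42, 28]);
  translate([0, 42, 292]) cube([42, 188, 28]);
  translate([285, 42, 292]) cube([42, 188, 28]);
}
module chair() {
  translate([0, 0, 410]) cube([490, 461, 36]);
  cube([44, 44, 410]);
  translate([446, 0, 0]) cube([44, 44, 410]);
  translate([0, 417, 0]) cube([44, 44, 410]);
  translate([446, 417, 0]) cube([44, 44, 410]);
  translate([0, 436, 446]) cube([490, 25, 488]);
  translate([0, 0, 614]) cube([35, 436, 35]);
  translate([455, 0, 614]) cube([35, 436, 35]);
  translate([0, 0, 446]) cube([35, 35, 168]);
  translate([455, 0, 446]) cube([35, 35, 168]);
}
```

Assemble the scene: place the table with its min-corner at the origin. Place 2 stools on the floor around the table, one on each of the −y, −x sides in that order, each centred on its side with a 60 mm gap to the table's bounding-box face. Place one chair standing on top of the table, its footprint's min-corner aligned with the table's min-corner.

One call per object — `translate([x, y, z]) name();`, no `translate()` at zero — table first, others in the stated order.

table();
translate([714, -332, 0]) stool();
translate([-387, 179, 0]) stool();
translate([0, 0, 680]) chair();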